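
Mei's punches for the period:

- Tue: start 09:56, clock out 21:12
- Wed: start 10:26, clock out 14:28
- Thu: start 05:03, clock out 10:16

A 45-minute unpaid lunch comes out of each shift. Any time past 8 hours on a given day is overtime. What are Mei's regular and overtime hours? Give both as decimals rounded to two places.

Tue: 09:56–21:12 = 11 h 16 min; less 45 min break → 10 h 31 min
Wed: 10:26–14:28 = 4 h 2 min; less 45 min break → 3 h 17 min
Thu: 05:03–10:16 = 5 h 13 min; less 45 min break → 4 h 28 min
Tue reg 8 h 0 min / OT 2 h 31 min; Wed reg 3 h 17 min / OT 0 h 0 min; Thu reg 4 h 28 min / OT 0 h 0 min.
Totals: regular 15 h 45 min, overtime 2 h 31 min.

Regular 15.75 hours, overtime 2.52 hours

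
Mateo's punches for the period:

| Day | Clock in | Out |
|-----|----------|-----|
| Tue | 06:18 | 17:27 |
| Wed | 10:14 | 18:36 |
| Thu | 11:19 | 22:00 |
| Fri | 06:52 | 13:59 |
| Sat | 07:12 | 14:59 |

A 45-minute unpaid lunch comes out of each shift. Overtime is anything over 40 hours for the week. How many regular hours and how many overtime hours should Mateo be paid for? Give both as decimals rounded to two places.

Tue: 06:18–17:27 = 11 h 9 min; less 45 min break → 10 h 24 min
Wed: 10:14–18:36 = 8 h 22 min; less 45 min break → 7 h 37 min
Thu: 11:19–22:00 = 10 h 41 min; less 45 min break → 9 h 56 min
Fri: 06:52–13:59 = 7 h 7 min; less 45 min break → 6 h 22 min
Sat: 07:12–14:59 = 7 h 47 min; less 45 min break → 7 h 2 min
Total worked: 41 h 21 min = 41.35 h.
Threshold 40 h → overtime 1 h 21 min, regular 40 h 0 min.

Regular 40.00 hours, overtime 1.35 hours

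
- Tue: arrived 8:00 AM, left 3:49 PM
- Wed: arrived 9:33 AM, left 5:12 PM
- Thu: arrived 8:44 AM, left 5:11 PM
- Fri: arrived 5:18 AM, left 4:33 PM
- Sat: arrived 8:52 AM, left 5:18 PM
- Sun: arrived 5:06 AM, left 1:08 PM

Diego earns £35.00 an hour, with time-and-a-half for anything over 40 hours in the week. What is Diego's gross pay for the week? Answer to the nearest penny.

£2010.75

Tue: 8:00 AM–3:49 PM = 7 h 49 min
Wed: 9:33 AM–5:12 PM = 7 h 39 min
Thu: 8:44 AM–5:11 PM = 8 h 27 min
Fri: 5:18 AM–4:33 PM = 11 h 15 min
Sat: 8:52 AM–5:18 PM = 8 h 26 min
Sun: 5:06 AM–1:08 PM = 8 h 2 min
Total worked: 51 h 38 min = 3098 min.
Regular 40 h 0 min = 2400 min at £35.00/h; overtime 11 h 38 min = 698 min at £52.50/h.
Pay = (2400 × £35.00 + 698 × £52.50) ÷ 60 = £2010.75.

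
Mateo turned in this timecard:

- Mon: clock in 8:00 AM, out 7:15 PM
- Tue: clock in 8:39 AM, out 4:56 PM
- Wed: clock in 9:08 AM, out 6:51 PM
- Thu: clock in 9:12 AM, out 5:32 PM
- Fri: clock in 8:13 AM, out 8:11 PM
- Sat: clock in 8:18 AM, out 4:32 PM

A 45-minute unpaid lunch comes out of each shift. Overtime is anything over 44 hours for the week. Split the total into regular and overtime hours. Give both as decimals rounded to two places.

Mon: 8:00 AM–7:15 PM = 11 h 15 min; less 45 min break → 10 h 30 min
Tue: 8:39 AM–4:56 PM = 8 h 17 min; less 45 min break → 7 h 32 min
Wed: 9:08 AM–6:51 PM = 9 h 43 min; less 45 min break → 8 h 58 min
Thu: 9:12 AM–5:32 PM = 8 h 20 min; less 45 min break → 7 h 35 min
Fri: 8:13 AM–8:11 PM = 11 h 58 min; less 45 min break → 11 h 13 min
Sat: 8:18 AM–4:32 PM = 8 h 14 min; less 45 min break → 7 h 29 min
Total worked: 53 h 17 min = 53.28 h.
Threshold 44 h → overtime 9 h 17 min, regular 44 h 0 min.

Regular 44.00 hours, overtime 9.28 hours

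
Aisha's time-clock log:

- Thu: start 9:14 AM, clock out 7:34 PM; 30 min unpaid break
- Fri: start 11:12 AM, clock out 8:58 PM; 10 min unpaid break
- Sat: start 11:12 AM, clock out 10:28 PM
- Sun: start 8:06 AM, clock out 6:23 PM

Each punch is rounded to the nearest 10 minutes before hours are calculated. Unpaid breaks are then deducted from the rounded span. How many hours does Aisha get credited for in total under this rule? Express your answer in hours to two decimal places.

41.00 hours

Thu: in 9:14 AM→9:10 AM, out 7:34 PM→7:30 PM; 10 h 20 min − 30 min = 9 h 50 min
Fri: in 11:12 AM→11:10 AM, out 8:58 PM→9:00 PM; 9 h 50 min − 10 min = 9 h 40 min
Sat: in 11:12 AM→11:10 AM, out 10:28 PM→10:30 PM; 11 h 20 min
Sun: in 8:06 AM→8:10 AM, out 6:23 PM→6:20 PM; 10 h 10 min
Total credited: 41 h 0 min.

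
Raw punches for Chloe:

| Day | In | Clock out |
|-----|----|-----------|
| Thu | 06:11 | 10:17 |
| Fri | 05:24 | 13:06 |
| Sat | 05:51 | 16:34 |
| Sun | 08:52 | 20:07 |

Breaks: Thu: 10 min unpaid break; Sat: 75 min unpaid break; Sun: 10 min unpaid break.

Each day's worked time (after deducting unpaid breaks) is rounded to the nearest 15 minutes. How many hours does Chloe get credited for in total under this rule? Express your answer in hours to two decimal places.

32.25 hours

Thu: 06:11–10:17 = 4 h 6 min − 10 min = 3 h 56 min → rounds to 4 h 0 min
Fri: 05:24–13:06 = 7 h 42 min → rounds to 7 h 45 min
Sat: 05:51–16:34 = 10 h 43 min − 75 min = 9 h 28 min → rounds to 9 h 30 min
Sun: 08:52–20:07 = 11 h 15 min − 10 min = 11 h 5 min → rounds to 11 h 0 min
Total credited: 32 h 15 min.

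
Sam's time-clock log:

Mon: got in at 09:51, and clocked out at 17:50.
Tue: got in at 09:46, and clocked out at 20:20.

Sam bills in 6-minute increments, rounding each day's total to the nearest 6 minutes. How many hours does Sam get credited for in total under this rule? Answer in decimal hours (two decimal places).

18.60 hours

Mon: 09:51–17:50 = 7 h 59 min → rounds to 8 h 0 min
Tue: 09:46–20:20 = 10 h 34 min → rounds to 10 h 36 min
Total credited: 18 h 36 min.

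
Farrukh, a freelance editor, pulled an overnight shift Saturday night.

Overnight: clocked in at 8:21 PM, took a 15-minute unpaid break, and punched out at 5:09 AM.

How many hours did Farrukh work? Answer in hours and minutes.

8 h 33 min

Overnight: 8:21 PM → midnight = 3 h 39 min; midnight → 5:09 AM = 5 h 9 min; span 8 h 48 min; less 15 min break → 8 h 33 min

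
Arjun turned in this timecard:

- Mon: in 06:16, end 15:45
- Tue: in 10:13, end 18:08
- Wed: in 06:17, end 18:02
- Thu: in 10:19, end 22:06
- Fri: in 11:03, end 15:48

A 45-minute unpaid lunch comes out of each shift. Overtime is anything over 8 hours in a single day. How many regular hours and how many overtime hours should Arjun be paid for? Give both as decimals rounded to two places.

Mon: 06:16–15:45 = 9 h 29 min; less 45 min break → 8 h 44 min
Tue: 10:13–18:08 = 7 h 55 min; less 45 min break → 7 h 10 min
Wed: 06:17–18:02 = 11 h 45 min; less 45 min break → 11 h 0 min
Thu: 10:19–22:06 = 11 h 47 min; less 45 min break → 11 h 2 min
Fri: 11:03–15:48 = 4 h 45 min; less 45 min break → 4 h 0 min
Mon reg 8 h 0 min / OT 0 h 44 min; Tue reg 7 h 10 min / OT 0 h 0 min; Wed reg 8 h 0 min / OT 3 h 0 min; Thu reg 8 h 0 min / OT 3 h 2 min; Fri reg 4 h 0 min / OT 0 h 0 min.
Totals: regular 35 h 10 min, overtime 6 h 46 min.

Regular 35.17 hours, overtime 6.77 hours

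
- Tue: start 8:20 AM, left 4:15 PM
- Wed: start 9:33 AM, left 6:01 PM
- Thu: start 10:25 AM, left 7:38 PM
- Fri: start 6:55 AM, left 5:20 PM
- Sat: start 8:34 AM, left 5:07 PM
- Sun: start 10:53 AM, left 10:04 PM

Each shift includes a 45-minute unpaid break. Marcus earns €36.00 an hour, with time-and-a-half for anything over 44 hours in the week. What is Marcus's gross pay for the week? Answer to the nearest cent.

Tue: 8:20 AM–4:15 PM = 7 h 55 min; less 45 min break → 7 h 10 min
Wed: 9:33 AM–6:01 PM = 8 h 28 min; less 45 min break → 7 h 43 min
Thu: 10:25 AM–7:38 PM = 9 h 13 min; less 45 min break → 8 h 28 min
Fri: 6:55 AM–5:20 PM = 10 h 25 min; less 45 min break → 9 h 40 min
Sat: 8:34 AM–5:07 PM = 8 h 33 min; less 45 min break → 7 h 48 min
Sun: 10:53 AM–10:04 PM = 11 h 11 min; less 45 min break → 10 h 26 min
Total worked: 51 h 15 min = 3075 min.
Regular 44 h 0 min = 2640 min at €36.00/h; overtime 7 h 15 min = 435 min at €54.00/h.
Pay = (2640 × €36.00 + 435 × €54.00) ÷ 60 = €1975.50.

€1975.50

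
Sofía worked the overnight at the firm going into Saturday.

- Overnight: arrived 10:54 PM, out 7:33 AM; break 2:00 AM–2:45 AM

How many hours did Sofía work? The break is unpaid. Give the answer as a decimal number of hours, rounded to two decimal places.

Overnight: 10:54 PM → midnight = 1 h 6 min; midnight → 7:33 AM = 7 h 33 min; span 8 h 39 min; less 45 min break → 7 h 54 min

7.90 hours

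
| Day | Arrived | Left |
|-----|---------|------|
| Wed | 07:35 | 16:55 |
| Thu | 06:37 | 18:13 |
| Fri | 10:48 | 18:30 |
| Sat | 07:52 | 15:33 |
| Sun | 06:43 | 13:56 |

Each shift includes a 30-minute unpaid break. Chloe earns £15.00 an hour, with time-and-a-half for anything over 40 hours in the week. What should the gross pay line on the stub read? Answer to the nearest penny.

Wed: 07:35–16:55 = 9 h 20 min; less 30 min break → 8 h 50 min
Thu: 06:37–18:13 = 11 h 36 min; less 30 min break → 11 h 6 min
Fri: 10:48–18:30 = 7 h 42 min; less 30 min break → 7 h 12 min
Sat: 07:52–15:33 = 7 h 41 min; less 30 min break → 7 h 11 min
Sun: 06:43–13:56 = 7 h 13 min; less 30 min break → 6 h 43 min
Total worked: 41 h 2 min = 2462 min.
Regular 40 h 0 min = 2400 min at £15.00/h; overtime 1 h 2 min = 62 min at £22.50/h.
Pay = (2400 × £15.00 + 62 × £22.50) ÷ 60 = £623.25.

£623.25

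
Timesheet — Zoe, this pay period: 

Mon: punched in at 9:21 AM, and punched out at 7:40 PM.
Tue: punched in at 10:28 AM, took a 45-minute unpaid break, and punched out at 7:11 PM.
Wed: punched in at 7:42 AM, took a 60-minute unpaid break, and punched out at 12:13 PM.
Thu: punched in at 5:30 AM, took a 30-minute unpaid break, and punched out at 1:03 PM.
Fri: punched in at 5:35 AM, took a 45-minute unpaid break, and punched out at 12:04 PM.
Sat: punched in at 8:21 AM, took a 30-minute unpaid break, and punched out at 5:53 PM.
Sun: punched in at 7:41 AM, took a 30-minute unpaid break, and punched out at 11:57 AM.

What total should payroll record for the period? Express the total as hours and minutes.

Mon: 9:21 AM–7:40 PM = 10 h 19 min
Tue: 10:28 AM–7:11 PM = 8 h 43 min; less 45 min break → 7 h 58 min
Wed: 7:42 AM–12:13 PM = 4 h 31 min; less 60 min break → 3 h 31 min
Thu: 5:30 AM–1:03 PM = 7 h 33 min; less 30 min break → 7 h 3 min
Fri: 5:35 AM–12:04 PM = 6 h 29 min; less 45 min break → 5 h 44 min
Sat: 8:21 AM–5:53 PM = 9 h 32 min; less 30 min break → 9 h 2 min
Sun: 7:41 AM–11:57 AM = 4 h 16 min; less 30 min break → 3 h 46 min
Total: 10 h 19 min + 7 h 58 min + 3 h 31 min + 7 h 3 min + 5 h 44 min + 9 h 2 min + 3 h 46 min = 47 h 23 min.

47 h 23 min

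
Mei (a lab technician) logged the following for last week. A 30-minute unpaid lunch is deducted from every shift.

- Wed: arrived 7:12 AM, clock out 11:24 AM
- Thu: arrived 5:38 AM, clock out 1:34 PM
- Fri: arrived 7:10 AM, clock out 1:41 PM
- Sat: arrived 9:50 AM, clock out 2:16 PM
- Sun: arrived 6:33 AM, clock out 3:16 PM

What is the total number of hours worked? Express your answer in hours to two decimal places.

Wed: 7:12 AM–11:24 AM = 4 h 12 min; less 30 min break → 3 h 42 min
Thu: 5:38 AM–1:34 PM = 7 h 56 min; less 30 min break → 7 h 26 min
Fri: 7:10 AM–1:41 PM = 6 h 31 min; less 30 min break → 6 h 1 min
Sat: 9:50 AM–2:16 PM = 4 h 26 min; less 30 min break → 3 h 56 min
Sun: 6:33 AM–3:16 PM = 8 h 43 min; less 30 min break → 8 h 13 min
Total: 3 h 42 min + 7 h 26 min + 6 h 1 min + 3 h 56 min + 8 h 13 min = 29 h 18 min.

29.30 hours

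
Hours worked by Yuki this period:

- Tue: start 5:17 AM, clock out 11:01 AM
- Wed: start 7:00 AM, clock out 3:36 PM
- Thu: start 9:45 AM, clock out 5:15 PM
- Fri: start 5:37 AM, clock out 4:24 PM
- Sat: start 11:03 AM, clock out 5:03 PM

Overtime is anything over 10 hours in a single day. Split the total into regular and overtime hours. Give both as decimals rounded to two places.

Regular 37.83 hours, overtime 0.78 hours

Tue: 5:17 AM–11:01 AM = 5 h 44 min
Wed: 7:00 AM–3:36 PM = 8 h 36 min
Thu: 9:45 AM–5:15 PM = 7 h 30 min
Fri: 5:37 AM–4:24 PM = 10 h 47 min
Sat: 11:03 AM–5:03 PM = 6 h 0 min
Tue reg 5 h 44 min / OT 0 h 0 min; Wed reg 8 h 36 min / OT 0 h 0 min; Thu reg 7 h 30 min / OT 0 h 0 min; Fri reg 10 h 0 min / OT 0 h 47 min; Sat reg 6 h 0 min / OT 0 h 0 min.
Totals: regular 37 h 50 min, overtime 0 h 47 min.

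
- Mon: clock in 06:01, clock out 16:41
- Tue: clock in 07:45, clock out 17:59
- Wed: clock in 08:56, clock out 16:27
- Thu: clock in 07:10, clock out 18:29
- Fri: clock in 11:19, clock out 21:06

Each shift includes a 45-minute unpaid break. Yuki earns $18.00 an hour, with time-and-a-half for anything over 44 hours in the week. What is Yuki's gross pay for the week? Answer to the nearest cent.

Mon: 06:01–16:41 = 10 h 40 min; less 45 min break → 9 h 55 min
Tue: 07:45–17:59 = 10 h 14 min; less 45 min break → 9 h 29 min
Wed: 08:56–16:27 = 7 h 31 min; less 45 min break → 6 h 46 min
Thu: 07:10–18:29 = 11 h 19 min; less 45 min break → 10 h 34 min
Fri: 11:19–21:06 = 9 h 47 min; less 45 min break → 9 h 2 min
Total worked: 45 h 46 min = 2746 min.
Regular 44 h 0 min = 2640 min at $18.00/h; overtime 1 h 46 min = 106 min at $27.00/h.
Pay = (2640 × $18.00 + 106 × $27.00) ÷ 60 = $839.70.

$839.70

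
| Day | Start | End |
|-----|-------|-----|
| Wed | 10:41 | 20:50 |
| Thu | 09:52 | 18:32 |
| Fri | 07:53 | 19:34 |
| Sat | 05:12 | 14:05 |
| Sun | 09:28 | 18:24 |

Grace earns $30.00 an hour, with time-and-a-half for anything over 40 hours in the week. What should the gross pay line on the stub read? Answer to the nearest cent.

Wed: 10:41–20:50 = 10 h 9 min
Thu: 09:52–18:32 = 8 h 40 min
Fri: 07:53–19:34 = 11 h 41 min
Sat: 05:12–14:05 = 8 h 53 min
Sun: 09:28–18:24 = 8 h 56 min
Total worked: 48 h 19 min = 2899 min.
Regular 40 h 0 min = 2400 min at $30.00/h; overtime 8 h 19 min = 499 min at $45.00/h.
Pay = (2400 × $30.00 + 499 × $45.00) ÷ 60 = $1574.25.

$1574.25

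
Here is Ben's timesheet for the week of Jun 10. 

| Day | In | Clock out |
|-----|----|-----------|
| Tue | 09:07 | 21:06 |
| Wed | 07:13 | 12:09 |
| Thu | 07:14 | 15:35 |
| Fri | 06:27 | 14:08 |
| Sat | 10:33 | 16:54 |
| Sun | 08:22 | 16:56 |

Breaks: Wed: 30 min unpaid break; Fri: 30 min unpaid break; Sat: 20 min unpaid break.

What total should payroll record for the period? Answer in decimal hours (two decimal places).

46.53 hours

Tue: 09:07–21:06 = 11 h 59 min
Wed: 07:13–12:09 = 4 h 56 min; less 30 min break → 4 h 26 min
Thu: 07:14–15:35 = 8 h 21 min
Fri: 06:27–14:08 = 7 h 41 min; less 30 min break → 7 h 11 min
Sat: 10:33–16:54 = 6 h 21 min; less 20 min break → 6 h 1 min
Sun: 08:22–16:56 = 8 h 34 min
Total: 11 h 59 min + 4 h 26 min + 8 h 21 min + 7 h 11 min + 6 h 1 min + 8 h 34 min = 46 h 32 min.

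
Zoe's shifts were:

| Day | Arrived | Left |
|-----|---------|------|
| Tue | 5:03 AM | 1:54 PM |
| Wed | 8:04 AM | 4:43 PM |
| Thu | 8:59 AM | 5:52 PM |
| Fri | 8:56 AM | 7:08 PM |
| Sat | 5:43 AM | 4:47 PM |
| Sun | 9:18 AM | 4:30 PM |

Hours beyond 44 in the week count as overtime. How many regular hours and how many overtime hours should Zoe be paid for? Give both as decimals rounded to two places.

Tue: 5:03 AM–1:54 PM = 8 h 51 min
Wed: 8:04 AM–4:43 PM = 8 h 39 min
Thu: 8:59 AM–5:52 PM = 8 h 53 min
Fri: 8:56 AM–7:08 PM = 10 h 12 min
Sat: 5:43 AM–4:47 PM = 11 h 4 min
Sun: 9:18 AM–4:30 PM = 7 h 12 min
Total worked: 54 h 51 min = 54.85 h.
Threshold 44 h → overtime 10 h 51 min, regular 44 h 0 min.

Regular 44.00 hours, overtime 10.85 hours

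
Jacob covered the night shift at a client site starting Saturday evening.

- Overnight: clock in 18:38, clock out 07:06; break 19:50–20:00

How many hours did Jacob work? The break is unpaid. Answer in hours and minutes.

12 h 18 min

Overnight: 18:38 → midnight = 5 h 22 min; midnight → 07:06 = 7 h 6 min; span 12 h 28 min; less 10 min break → 12 h 18 min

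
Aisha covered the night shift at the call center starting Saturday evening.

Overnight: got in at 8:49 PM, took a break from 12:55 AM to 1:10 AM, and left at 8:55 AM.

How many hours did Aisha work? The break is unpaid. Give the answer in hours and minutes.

Overnight: 8:49 PM → midnight = 3 h 11 min; midnight → 8:55 AM = 8 h 55 min; span 12 h 6 min; less 15 min break → 11 h 51 min

11 h 51 min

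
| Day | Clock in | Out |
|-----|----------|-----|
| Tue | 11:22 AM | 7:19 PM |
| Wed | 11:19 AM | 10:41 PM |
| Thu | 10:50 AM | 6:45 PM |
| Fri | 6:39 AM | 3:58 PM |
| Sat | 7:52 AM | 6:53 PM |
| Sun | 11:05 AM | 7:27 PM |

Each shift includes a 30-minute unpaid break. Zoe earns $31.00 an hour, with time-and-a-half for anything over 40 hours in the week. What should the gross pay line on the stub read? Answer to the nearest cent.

$1841.40

Tue: 11:22 AM–7:19 PM = 7 h 57 min; less 30 min break → 7 h 27 min
Wed: 11:19 AM–10:41 PM = 11 h 22 min; less 30 min break → 10 h 52 min
Thu: 10:50 AM–6:45 PM = 7 h 55 min; less 30 min break → 7 h 25 min
Fri: 6:39 AM–3:58 PM = 9 h 19 min; less 30 min break → 8 h 49 min
Sat: 7:52 AM–6:53 PM = 11 h 1 min; less 30 min break → 10 h 31 min
Sun: 11:05 AM–7:27 PM = 8 h 22 min; less 30 min break → 7 h 52 min
Total worked: 52 h 56 min = 3176 min.
Regular 40 h 0 min = 2400 min at $31.00/h; overtime 12 h 56 min = 776 min at $46.50/h.
Pay = (2400 × $31.00 + 776 × $46.50) ÷ 60 = $1841.40.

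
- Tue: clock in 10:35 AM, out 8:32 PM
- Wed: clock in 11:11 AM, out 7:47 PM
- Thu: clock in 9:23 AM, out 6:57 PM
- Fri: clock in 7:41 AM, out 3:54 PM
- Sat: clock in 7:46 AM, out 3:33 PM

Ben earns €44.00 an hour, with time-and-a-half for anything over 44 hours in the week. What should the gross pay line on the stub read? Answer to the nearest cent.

€1943.70

Tue: 10:35 AM–8:32 PM = 9 h 57 min
Wed: 11:11 AM–7:47 PM = 8 h 36 min
Thu: 9:23 AM–6:57 PM = 9 h 34 min
Fri: 7:41 AM–3:54 PM = 8 h 13 min
Sat: 7:46 AM–3:33 PM = 7 h 47 min
Total worked: 44 h 7 min = 2647 min.
Regular 44 h 0 min = 2640 min at €44.00/h; overtime 0 h 7 min = 7 min at €66.00/h.
Pay = (2640 × €44.00 + 7 × €66.00) ÷ 60 = €1943.70.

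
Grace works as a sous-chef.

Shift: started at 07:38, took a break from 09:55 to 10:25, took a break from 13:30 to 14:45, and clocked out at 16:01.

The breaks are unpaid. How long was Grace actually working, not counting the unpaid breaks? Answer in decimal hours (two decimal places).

Shift: 07:38–16:01 = 8 h 23 min; less 105 min break → 6 h 38 min

6.63 hours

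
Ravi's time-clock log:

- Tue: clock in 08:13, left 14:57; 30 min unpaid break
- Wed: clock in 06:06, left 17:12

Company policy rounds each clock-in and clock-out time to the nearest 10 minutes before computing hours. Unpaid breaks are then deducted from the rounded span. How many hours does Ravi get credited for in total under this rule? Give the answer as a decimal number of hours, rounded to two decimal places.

17.33 hours

Tue: in 08:13→08:10, out 14:57→15:00; 6 h 50 min − 30 min = 6 h 20 min
Wed: in 06:06→06:10, out 17:12→17:10; 11 h 0 min
Total credited: 17 h 20 min.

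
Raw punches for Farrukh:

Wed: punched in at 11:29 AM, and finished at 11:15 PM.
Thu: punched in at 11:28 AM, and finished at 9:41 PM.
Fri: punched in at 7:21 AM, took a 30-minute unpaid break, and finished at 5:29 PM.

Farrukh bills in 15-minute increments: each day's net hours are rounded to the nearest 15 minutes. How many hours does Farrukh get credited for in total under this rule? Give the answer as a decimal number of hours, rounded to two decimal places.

31.75 hours

Wed: 11:29 AM–11:15 PM = 11 h 46 min → rounds to 11 h 45 min
Thu: 11:28 AM–9:41 PM = 10 h 13 min → rounds to 10 h 15 min
Fri: 7:21 AM–5:29 PM = 10 h 8 min − 30 min = 9 h 38 min → rounds to 9 h 45 min
Total credited: 31 h 45 min.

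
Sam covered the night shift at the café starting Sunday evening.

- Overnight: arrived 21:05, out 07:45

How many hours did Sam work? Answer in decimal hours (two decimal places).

Overnight: 21:05 → midnight = 2 h 55 min; midnight → 07:45 = 7 h 45 min; span 10 h 40 min

10.67 hours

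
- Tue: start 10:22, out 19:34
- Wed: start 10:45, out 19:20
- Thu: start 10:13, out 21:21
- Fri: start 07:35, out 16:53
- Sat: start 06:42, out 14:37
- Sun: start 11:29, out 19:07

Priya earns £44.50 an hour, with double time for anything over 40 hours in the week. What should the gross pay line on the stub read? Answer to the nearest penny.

£3005.23

Tue: 10:22–19:34 = 9 h 12 min
Wed: 10:45–19:20 = 8 h 35 min
Thu: 10:13–21:21 = 11 h 8 min
Fri: 07:35–16:53 = 9 h 18 min
Sat: 06:42–14:37 = 7 h 55 min
Sun: 11:29–19:07 = 7 h 38 min
Total worked: 53 h 46 min = 3226 min.
Regular 40 h 0 min = 2400 min at £44.50/h; overtime 13 h 46 min = 826 min at £89.00/h.
Pay = (2400 × £44.50 + 826 × £89.00) ÷ 60 = £3005.23.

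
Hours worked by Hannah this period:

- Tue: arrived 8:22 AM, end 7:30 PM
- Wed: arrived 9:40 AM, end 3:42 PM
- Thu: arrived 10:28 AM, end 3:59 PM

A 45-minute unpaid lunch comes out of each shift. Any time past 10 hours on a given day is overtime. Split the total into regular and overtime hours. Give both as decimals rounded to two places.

Regular 20.05 hours, overtime 0.38 hours

Tue: 8:22 AM–7:30 PM = 11 h 8 min; less 45 min break → 10 h 23 min
Wed: 9:40 AM–3:42 PM = 6 h 2 min; less 45 min break → 5 h 17 min
Thu: 10:28 AM–3:59 PM = 5 h 31 min; less 45 min break → 4 h 46 min
Tue reg 10 h 0 min / OT 0 h 23 min; Wed reg 5 h 17 min / OT 0 h 0 min; Thu reg 4 h 46 min / OT 0 h 0 min.
Totals: regular 20 h 3 min, overtime 0 h 23 min.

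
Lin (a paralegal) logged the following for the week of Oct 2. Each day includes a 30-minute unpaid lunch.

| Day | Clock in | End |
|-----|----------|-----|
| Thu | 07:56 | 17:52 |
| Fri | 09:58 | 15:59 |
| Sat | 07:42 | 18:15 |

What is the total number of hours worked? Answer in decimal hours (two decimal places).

Thu: 07:56–17:52 = 9 h 56 min; less 30 min break → 9 h 26 min
Fri: 09:58–15:59 = 6 h 1 min; less 30 min break → 5 h 31 min
Sat: 07:42–18:15 = 10 h 33 min; less 30 min break → 10 h 3 min
Total: 9 h 26 min + 5 h 31 min + 10 h 3 min = 25 h 0 min.

25.00 hours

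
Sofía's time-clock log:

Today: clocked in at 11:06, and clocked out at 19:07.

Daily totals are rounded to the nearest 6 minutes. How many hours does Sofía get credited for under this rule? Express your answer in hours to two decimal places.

Today: 11:06–19:07 = 8 h 1 min → rounds to 8 h 0 min

8.00 hours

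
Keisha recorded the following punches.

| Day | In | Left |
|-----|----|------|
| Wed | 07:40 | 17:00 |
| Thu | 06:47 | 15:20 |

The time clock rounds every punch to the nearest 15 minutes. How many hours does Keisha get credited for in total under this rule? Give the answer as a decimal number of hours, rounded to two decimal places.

17.75 hours

Wed: in 07:40→07:45, out 17:00→17:00; 9 h 15 min
Thu: in 06:47→06:45, out 15:20→15:15; 8 h 30 min
Total credited: 17 h 45 min.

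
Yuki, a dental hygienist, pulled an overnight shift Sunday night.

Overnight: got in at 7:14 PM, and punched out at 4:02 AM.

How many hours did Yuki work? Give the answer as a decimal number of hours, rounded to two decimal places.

8.80 hours

Overnight: 7:14 PM → midnight = 4 h 46 min; midnight → 4:02 AM = 4 h 2 min; span 8 h 48 min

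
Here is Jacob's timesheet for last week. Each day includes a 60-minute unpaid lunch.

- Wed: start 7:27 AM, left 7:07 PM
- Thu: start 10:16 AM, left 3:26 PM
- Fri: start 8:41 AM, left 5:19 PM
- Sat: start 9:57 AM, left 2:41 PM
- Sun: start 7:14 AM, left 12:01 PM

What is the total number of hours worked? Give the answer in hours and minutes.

Wed: 7:27 AM–7:07 PM = 11 h 40 min; less 60 min break → 10 h 40 min
Thu: 10:16 AM–3:26 PM = 5 h 10 min; less 60 min break → 4 h 10 min
Fri: 8:41 AM–5:19 PM = 8 h 38 min; less 60 min break → 7 h 38 min
Sat: 9:57 AM–2:41 PM = 4 h 44 min; less 60 min break → 3 h 44 min
Sun: 7:14 AM–12:01 PM = 4 h 47 min; less 60 min break → 3 h 47 min
Total: 10 h 40 min + 4 h 10 min + 7 h 38 min + 3 h 44 min + 3 h 47 min = 29 h 59 min.

29 h 59 min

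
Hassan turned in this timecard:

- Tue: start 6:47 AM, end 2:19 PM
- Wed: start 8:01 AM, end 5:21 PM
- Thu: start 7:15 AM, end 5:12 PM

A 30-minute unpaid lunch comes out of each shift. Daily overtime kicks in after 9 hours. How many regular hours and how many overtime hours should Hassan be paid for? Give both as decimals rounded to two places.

Tue: 6:47 AM–2:19 PM = 7 h 32 min; less 30 min break → 7 h 2 min
Wed: 8:01 AM–5:21 PM = 9 h 20 min; less 30 min break → 8 h 50 min
Thu: 7:15 AM–5:12 PM = 9 h 57 min; less 30 min break → 9 h 27 min
Tue reg 7 h 2 min / OT 0 h 0 min; Wed reg 8 h 50 min / OT 0 h 0 min; Thu reg 9 h 0 min / OT 0 h 27 min.
Totals: regular 24 h 52 min, overtime 0 h 27 min.

Regular 24.87 hours, overtime 0.45 hours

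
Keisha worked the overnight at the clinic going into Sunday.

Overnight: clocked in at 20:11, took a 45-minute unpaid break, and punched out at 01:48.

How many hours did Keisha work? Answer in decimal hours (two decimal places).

4.87 hours

Overnight: 20:11 → midnight = 3 h 49 min; midnight → 01:48 = 1 h 48 min; span 5 h 37 min; less 45 min break → 4 h 52 min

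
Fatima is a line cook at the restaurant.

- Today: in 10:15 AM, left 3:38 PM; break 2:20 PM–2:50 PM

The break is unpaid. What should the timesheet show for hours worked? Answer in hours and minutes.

4 h 53 min

Today: 10:15 AM–3:38 PM = 5 h 23 min; less 30 min break → 4 h 53 min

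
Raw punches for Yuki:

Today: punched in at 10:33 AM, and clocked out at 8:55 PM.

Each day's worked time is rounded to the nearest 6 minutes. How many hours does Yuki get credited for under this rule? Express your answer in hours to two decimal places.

10.40 hours

Today: 10:33 AM–8:55 PM = 10 h 22 min → rounds to 10 h 24 min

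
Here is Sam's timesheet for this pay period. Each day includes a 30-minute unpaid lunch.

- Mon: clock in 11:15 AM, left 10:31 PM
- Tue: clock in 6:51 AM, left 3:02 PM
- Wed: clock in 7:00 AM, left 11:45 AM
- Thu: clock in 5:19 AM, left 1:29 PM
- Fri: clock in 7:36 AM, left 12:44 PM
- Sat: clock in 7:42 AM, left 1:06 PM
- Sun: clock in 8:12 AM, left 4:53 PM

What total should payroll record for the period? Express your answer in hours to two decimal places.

Mon: 11:15 AM–10:31 PM = 11 h 16 min; less 30 min break → 10 h 46 min
Tue: 6:51 AM–3:02 PM = 8 h 11 min; less 30 min break → 7 h 41 min
Wed: 7:00 AM–11:45 AM = 4 h 45 min; less 30 min break → 4 h 15 min
Thu: 5:19 AM–1:29 PM = 8 h 10 min; less 30 min break → 7 h 40 min
Fri: 7:36 AM–12:44 PM = 5 h 8 min; less 30 min break → 4 h 38 min
Sat: 7:42 AM–1:06 PM = 5 h 24 min; less 30 min break → 4 h 54 min
Sun: 8:12 AM–4:53 PM = 8 h 41 min; less 30 min break → 8 h 11 min
Total: 10 h 46 min + 7 h 41 min + 4 h 15 min + 7 h 40 min + 4 h 38 min + 4 h 54 min + 8 h 11 min = 48 h 5 min.

48.08 hours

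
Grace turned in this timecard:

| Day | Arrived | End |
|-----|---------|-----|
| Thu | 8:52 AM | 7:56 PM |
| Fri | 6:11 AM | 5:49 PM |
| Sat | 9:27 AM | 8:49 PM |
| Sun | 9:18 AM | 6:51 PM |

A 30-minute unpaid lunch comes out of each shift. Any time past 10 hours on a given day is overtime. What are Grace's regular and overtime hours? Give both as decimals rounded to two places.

Regular 39.05 hours, overtime 2.57 hours

Thu: 8:52 AM–7:56 PM = 11 h 4 min; less 30 min break → 10 h 34 min
Fri: 6:11 AM–5:49 PM = 11 h 38 min; less 30 min break → 11 h 8 min
Sat: 9:27 AM–8:49 PM = 11 h 22 min; less 30 min break → 10 h 52 min
Sun: 9:18 AM–6:51 PM = 9 h 33 min; less 30 min break → 9 h 3 min
Thu reg 10 h 0 min / OT 0 h 34 min; Fri reg 10 h 0 min / OT 1 h 8 min; Sat reg 10 h 0 min / OT 0 h 52 min; Sun reg 9 h 3 min / OT 0 h 0 min.
Totals: regular 39 h 3 min, overtime 2 h 34 min.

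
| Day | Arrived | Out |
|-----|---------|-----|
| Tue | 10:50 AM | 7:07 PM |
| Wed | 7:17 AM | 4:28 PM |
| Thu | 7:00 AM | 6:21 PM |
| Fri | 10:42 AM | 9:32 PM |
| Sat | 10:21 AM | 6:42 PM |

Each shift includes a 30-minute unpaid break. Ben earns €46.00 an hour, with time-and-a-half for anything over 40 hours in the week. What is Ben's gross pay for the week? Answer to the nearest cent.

€2219.50

Tue: 10:50 AM–7:07 PM = 8 h 17 min; less 30 min break → 7 h 47 min
Wed: 7:17 AM–4:28 PM = 9 h 11 min; less 30 min break → 8 h 41 min
Thu: 7:00 AM–6:21 PM = 11 h 21 min; less 30 min break → 10 h 51 min
Fri: 10:42 AM–9:32 PM = 10 h 50 min; less 30 min break → 10 h 20 min
Sat: 10:21 AM–6:42 PM = 8 h 21 min; less 30 min break → 7 h 51 min
Total worked: 45 h 30 min = 2730 min.
Regular 40 h 0 min = 2400 min at €46.00/h; overtime 5 h 30 min = 330 min at €69.00/h.
Pay = (2400 × €46.00 + 330 × €69.00) ÷ 60 = €2219.50.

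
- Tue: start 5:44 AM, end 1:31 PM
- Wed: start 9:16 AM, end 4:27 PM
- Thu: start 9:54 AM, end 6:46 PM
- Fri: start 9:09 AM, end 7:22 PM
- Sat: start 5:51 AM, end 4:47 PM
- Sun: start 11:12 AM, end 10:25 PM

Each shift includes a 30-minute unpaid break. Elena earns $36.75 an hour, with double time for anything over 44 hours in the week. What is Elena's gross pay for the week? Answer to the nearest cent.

$2293.20

Tue: 5:44 AM–1:31 PM = 7 h 47 min; less 30 min break → 7 h 17 min
Wed: 9:16 AM–4:27 PM = 7 h 11 min; less 30 min break → 6 h 41 min
Thu: 9:54 AM–6:46 PM = 8 h 52 min; less 30 min break → 8 h 22 min
Fri: 9:09 AM–7:22 PM = 10 h 13 min; less 30 min break → 9 h 43 min
Sat: 5:51 AM–4:47 PM = 10 h 56 min; less 30 min break → 10 h 26 min
Sun: 11:12 AM–10:25 PM = 11 h 13 min; less 30 min break → 10 h 43 min
Total worked: 53 h 12 min = 3192 min.
Regular 44 h 0 min = 2640 min at $36.75/h; overtime 9 h 12 min = 552 min at $73.50/h.
Pay = (2640 × $36.75 + 552 × $73.50) ÷ 60 = $2293.20.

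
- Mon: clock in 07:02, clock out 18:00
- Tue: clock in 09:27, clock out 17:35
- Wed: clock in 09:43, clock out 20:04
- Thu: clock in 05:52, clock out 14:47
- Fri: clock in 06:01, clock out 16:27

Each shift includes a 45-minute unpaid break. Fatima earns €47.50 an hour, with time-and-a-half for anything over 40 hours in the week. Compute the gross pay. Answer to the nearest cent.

€2259.81

Mon: 07:02–18:00 = 10 h 58 min; less 45 min break → 10 h 13 min
Tue: 09:27–17:35 = 8 h 8 min; less 45 min break → 7 h 23 min
Wed: 09:43–20:04 = 10 h 21 min; less 45 min break → 9 h 36 min
Thu: 05:52–14:47 = 8 h 55 min; less 45 min break → 8 h 10 min
Fri: 06:01–16:27 = 10 h 26 min; less 45 min break → 9 h 41 min
Total worked: 45 h 3 min = 2703 min.
Regular 40 h 0 min = 2400 min at €47.50/h; overtime 5 h 3 min = 303 min at €71.25/h.
Pay = (2400 × €47.50 + 303 × €71.25) ÷ 60 = €2259.81.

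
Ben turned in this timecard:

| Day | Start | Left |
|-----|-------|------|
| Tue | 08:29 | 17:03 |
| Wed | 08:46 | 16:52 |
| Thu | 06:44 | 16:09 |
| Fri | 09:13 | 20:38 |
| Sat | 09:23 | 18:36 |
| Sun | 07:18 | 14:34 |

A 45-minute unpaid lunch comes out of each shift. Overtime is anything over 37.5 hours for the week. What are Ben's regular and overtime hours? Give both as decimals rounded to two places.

Tue: 08:29–17:03 = 8 h 34 min; less 45 min break → 7 h 49 min
Wed: 08:46–16:52 = 8 h 6 min; less 45 min break → 7 h 21 min
Thu: 06:44–16:09 = 9 h 25 min; less 45 min break → 8 h 40 min
Fri: 09:13–20:38 = 11 h 25 min; less 45 min break → 10 h 40 min
Sat: 09:23–18:36 = 9 h 13 min; less 45 min break → 8 h 28 min
Sun: 07:18–14:34 = 7 h 16 min; less 45 min break → 6 h 31 min
Total worked: 49 h 29 min = 49.48 h.
Threshold 37.5 h → overtime 11 h 59 min, regular 37 h 30 min.

Regular 37.50 hours, overtime 11.98 hours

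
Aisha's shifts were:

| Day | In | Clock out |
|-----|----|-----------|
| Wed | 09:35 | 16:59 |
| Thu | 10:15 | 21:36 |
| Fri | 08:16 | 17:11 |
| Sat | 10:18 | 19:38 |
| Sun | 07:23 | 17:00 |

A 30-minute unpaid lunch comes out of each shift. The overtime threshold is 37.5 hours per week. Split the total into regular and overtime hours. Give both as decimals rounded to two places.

Regular 37.50 hours, overtime 6.62 hours

Wed: 09:35–16:59 = 7 h 24 min; less 30 min break → 6 h 54 min
Thu: 10:15–21:36 = 11 h 21 min; less 30 min break → 10 h 51 min
Fri: 08:16–17:11 = 8 h 55 min; less 30 min break → 8 h 25 min
Sat: 10:18–19:38 = 9 h 20 min; less 30 min break → 8 h 50 min
Sun: 07:23–17:00 = 9 h 37 min; less 30 min break → 9 h 7 min
Total worked: 44 h 7 min = 44.12 h.
Threshold 37.5 h → overtime 6 h 37 min, regular 37 h 30 min.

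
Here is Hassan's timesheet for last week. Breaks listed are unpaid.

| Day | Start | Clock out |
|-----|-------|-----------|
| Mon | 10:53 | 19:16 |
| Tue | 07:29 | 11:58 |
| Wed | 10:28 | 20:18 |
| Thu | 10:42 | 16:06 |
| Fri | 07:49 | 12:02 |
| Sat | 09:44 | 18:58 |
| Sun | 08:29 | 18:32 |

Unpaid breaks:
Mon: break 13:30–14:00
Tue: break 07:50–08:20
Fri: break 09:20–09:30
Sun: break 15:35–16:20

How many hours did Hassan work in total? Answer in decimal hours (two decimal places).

49.68 hours

Mon: 10:53–19:16 = 8 h 23 min; less 30 min break → 7 h 53 min
Tue: 07:29–11:58 = 4 h 29 min; less 30 min break → 3 h 59 min
Wed: 10:28–20:18 = 9 h 50 min
Thu: 10:42–16:06 = 5 h 24 min
Fri: 07:49–12:02 = 4 h 13 min; less 10 min break → 4 h 3 min
Sat: 09:44–18:58 = 9 h 14 min
Sun: 08:29–18:32 = 10 h 3 min; less 45 min break → 9 h 18 min
Total: 7 h 53 min + 3 h 59 min + 9 h 50 min + 5 h 24 min + 4 h 3 min + 9 h 14 min + 9 h 18 min = 49 h 41 min.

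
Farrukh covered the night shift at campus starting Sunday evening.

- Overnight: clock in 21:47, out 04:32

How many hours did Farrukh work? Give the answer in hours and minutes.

Overnight: 21:47 → midnight = 2 h 13 min; midnight → 04:32 = 4 h 32 min; span 6 h 45 min

6 h 45 min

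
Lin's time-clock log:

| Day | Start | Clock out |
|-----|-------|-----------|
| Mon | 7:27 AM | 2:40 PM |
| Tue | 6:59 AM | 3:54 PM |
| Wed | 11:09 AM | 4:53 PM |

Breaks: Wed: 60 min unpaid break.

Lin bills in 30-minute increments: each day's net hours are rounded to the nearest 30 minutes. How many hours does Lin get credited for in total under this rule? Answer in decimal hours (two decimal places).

20.50 hours

Mon: 7:27 AM–2:40 PM = 7 h 13 min → rounds to 7 h 0 min
Tue: 6:59 AM–3:54 PM = 8 h 55 min → rounds to 9 h 0 min
Wed: 11:09 AM–4:53 PM = 5 h 44 min − 60 min = 4 h 44 min → rounds to 4 h 30 min
Total credited: 20 h 30 min.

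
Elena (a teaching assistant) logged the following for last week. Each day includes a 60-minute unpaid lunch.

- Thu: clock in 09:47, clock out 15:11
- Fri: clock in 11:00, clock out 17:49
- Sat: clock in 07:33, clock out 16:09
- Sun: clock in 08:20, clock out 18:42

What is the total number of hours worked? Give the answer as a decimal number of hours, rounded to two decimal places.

27.18 hours

Thu: 09:47–15:11 = 5 h 24 min; less 60 min break → 4 h 24 min
Fri: 11:00–17:49 = 6 h 49 min; less 60 min break → 5 h 49 min
Sat: 07:33–16:09 = 8 h 36 min; less 60 min break → 7 h 36 min
Sun: 08:20–18:42 = 10 h 22 min; less 60 min break → 9 h 22 min
Total: 4 h 24 min + 5 h 49 min + 7 h 36 min + 9 h 22 min = 27 h 11 min.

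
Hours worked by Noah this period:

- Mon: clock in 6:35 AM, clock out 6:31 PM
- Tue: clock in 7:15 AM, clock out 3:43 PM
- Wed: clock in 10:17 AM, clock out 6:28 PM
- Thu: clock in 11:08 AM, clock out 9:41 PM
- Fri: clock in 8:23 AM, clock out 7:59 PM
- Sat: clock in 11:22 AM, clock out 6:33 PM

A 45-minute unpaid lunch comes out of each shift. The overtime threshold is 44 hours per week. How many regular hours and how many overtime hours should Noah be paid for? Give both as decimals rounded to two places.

Mon: 6:35 AM–6:31 PM = 11 h 56 min; less 45 min break → 11 h 11 min
Tue: 7:15 AM–3:43 PM = 8 h 28 min; less 45 min break → 7 h 43 min
Wed: 10:17 AM–6:28 PM = 8 h 11 min; less 45 min break → 7 h 26 min
Thu: 11:08 AM–9:41 PM = 10 h 33 min; less 45 min break → 9 h 48 min
Fri: 8:23 AM–7:59 PM = 11 h 36 min; less 45 min break → 10 h 51 min
Sat: 11:22 AM–6:33 PM = 7 h 11 min; less 45 min break → 6 h 26 min
Total worked: 53 h 25 min = 53.42 h.
Threshold 44 h → overtime 9 h 25 min, regular 44 h 0 min.

Regular 44.00 hours, overtime 9.42 hours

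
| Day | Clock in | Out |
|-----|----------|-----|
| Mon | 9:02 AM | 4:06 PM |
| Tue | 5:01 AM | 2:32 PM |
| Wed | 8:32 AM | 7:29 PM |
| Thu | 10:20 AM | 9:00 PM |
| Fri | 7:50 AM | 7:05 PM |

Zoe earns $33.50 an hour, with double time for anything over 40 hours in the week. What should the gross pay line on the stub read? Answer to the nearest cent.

Mon: 9:02 AM–4:06 PM = 7 h 4 min
Tue: 5:01 AM–2:32 PM = 9 h 31 min
Wed: 8:32 AM–7:29 PM = 10 h 57 min
Thu: 10:20 AM–9:00 PM = 10 h 40 min
Fri: 7:50 AM–7:05 PM = 11 h 15 min
Total worked: 49 h 27 min = 2967 min.
Regular 40 h 0 min = 2400 min at $33.50/h; overtime 9 h 27 min = 567 min at $67.00/h.
Pay = (2400 × $33.50 + 567 × $67.00) ÷ 60 = $1973.15.

$1973.15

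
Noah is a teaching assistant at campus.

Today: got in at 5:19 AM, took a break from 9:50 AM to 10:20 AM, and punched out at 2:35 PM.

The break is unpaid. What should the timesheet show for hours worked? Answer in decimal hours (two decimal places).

8.77 hours

Today: 5:19 AM–2:35 PM = 9 h 16 min; less 30 min break → 8 h 46 min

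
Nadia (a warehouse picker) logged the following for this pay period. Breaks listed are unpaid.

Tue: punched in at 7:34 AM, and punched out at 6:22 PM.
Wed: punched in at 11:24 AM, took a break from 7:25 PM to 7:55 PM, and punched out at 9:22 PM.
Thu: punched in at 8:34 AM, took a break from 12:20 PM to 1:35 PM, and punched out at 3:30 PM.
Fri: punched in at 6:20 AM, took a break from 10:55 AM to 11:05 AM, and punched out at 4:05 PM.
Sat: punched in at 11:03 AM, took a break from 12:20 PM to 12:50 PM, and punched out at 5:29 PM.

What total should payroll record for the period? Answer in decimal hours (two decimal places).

Tue: 7:34 AM–6:22 PM = 10 h 48 min
Wed: 11:24 AM–9:22 PM = 9 h 58 min; less 30 min break → 9 h 28 min
Thu: 8:34 AM–3:30 PM = 6 h 56 min; less 75 min break → 5 h 41 min
Fri: 6:20 AM–4:05 PM = 9 h 45 min; less 10 min break → 9 h 35 min
Sat: 11:03 AM–5:29 PM = 6 h 26 min; less 30 min break → 5 h 56 min
Total: 10 h 48 min + 9 h 28 min + 5 h 41 min + 9 h 35 min + 5 h 56 min = 41 h 28 min.

41.47 hours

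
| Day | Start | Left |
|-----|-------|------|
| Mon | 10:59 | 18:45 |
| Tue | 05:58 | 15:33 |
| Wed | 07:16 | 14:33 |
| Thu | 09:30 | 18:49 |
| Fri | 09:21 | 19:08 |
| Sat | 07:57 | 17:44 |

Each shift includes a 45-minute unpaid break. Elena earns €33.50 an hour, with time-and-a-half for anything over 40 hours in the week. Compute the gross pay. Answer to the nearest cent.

Mon: 10:59–18:45 = 7 h 46 min; less 45 min break → 7 h 1 min
Tue: 05:58–15:33 = 9 h 35 min; less 45 min break → 8 h 50 min
Wed: 07:16–14:33 = 7 h 17 min; less 45 min break → 6 h 32 min
Thu: 09:30–18:49 = 9 h 19 min; less 45 min break → 8 h 34 min
Fri: 09:21–19:08 = 9 h 47 min; less 45 min break → 9 h 2 min
Sat: 07:57–17:44 = 9 h 47 min; less 45 min break → 9 h 2 min
Total worked: 49 h 1 min = 2941 min.
Regular 40 h 0 min = 2400 min at €33.50/h; overtime 9 h 1 min = 541 min at €50.25/h.
Pay = (2400 × €33.50 + 541 × €50.25) ÷ 60 = €1793.09.

€1793.09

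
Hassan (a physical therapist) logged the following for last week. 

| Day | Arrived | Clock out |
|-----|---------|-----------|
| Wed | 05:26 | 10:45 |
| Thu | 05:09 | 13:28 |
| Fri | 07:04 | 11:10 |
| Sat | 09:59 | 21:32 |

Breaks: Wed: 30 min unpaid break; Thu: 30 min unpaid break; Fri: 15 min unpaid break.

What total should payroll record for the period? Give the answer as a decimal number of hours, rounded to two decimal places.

Wed: 05:26–10:45 = 5 h 19 min; less 30 min break → 4 h 49 min
Thu: 05:09–13:28 = 8 h 19 min; less 30 min break → 7 h 49 min
Fri: 07:04–11:10 = 4 h 6 min; less 15 min break → 3 h 51 min
Sat: 09:59–21:32 = 11 h 33 min
Total: 4 h 49 min + 7 h 49 min + 3 h 51 min + 11 h 33 min = 28 h 2 min.

28.03 hours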